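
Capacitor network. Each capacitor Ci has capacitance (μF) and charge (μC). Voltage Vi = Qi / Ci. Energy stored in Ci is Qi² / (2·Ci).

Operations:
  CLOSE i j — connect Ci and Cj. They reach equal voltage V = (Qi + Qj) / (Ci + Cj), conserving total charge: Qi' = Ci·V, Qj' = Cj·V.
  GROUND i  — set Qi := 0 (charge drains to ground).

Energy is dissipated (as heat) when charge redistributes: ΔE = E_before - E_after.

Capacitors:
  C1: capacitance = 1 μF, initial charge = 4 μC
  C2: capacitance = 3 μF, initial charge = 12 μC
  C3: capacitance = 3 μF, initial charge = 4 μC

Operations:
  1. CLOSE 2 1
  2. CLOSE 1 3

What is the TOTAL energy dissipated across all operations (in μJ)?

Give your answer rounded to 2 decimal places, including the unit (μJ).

Answer: 2.67 μJ

Derivation:
Initial: C1(1μF, Q=4μC, V=4.00V), C2(3μF, Q=12μC, V=4.00V), C3(3μF, Q=4μC, V=1.33V)
Op 1: CLOSE 2-1: Q_total=16.00, C_total=4.00, V=4.00; Q2=12.00, Q1=4.00; dissipated=0.000
Op 2: CLOSE 1-3: Q_total=8.00, C_total=4.00, V=2.00; Q1=2.00, Q3=6.00; dissipated=2.667
Total dissipated: 2.667 μJ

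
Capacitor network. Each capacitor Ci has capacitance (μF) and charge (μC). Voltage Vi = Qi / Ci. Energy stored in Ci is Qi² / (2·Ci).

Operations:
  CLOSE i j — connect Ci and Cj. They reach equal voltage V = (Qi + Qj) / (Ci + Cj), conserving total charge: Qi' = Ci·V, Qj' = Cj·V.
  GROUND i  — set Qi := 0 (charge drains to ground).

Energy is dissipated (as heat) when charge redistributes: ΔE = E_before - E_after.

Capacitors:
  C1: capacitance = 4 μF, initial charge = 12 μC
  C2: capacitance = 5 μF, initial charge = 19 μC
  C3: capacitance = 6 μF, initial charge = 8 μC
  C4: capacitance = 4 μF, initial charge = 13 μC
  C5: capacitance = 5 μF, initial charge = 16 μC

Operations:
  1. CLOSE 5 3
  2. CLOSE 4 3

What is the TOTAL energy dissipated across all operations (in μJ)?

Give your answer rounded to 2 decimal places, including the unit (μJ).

Initial: C1(4μF, Q=12μC, V=3.00V), C2(5μF, Q=19μC, V=3.80V), C3(6μF, Q=8μC, V=1.33V), C4(4μF, Q=13μC, V=3.25V), C5(5μF, Q=16μC, V=3.20V)
Op 1: CLOSE 5-3: Q_total=24.00, C_total=11.00, V=2.18; Q5=10.91, Q3=13.09; dissipated=4.752
Op 2: CLOSE 4-3: Q_total=26.09, C_total=10.00, V=2.61; Q4=10.44, Q3=15.65; dissipated=1.369
Total dissipated: 6.121 μJ

Answer: 6.12 μJ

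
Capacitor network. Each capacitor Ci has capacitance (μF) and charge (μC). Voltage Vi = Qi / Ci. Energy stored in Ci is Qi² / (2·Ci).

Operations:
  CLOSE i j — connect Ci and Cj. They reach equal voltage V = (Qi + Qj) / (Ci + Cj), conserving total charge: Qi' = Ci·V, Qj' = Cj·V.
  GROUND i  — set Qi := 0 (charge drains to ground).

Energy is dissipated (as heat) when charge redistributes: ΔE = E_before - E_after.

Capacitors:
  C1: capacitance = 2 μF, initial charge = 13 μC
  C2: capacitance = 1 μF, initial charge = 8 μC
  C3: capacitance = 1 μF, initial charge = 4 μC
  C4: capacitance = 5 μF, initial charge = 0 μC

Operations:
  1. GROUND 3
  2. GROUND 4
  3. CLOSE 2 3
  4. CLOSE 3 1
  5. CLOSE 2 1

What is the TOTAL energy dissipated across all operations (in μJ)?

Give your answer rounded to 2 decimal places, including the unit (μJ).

Answer: 27.01 μJ

Derivation:
Initial: C1(2μF, Q=13μC, V=6.50V), C2(1μF, Q=8μC, V=8.00V), C3(1μF, Q=4μC, V=4.00V), C4(5μF, Q=0μC, V=0.00V)
Op 1: GROUND 3: Q3=0; energy lost=8.000
Op 2: GROUND 4: Q4=0; energy lost=0.000
Op 3: CLOSE 2-3: Q_total=8.00, C_total=2.00, V=4.00; Q2=4.00, Q3=4.00; dissipated=16.000
Op 4: CLOSE 3-1: Q_total=17.00, C_total=3.00, V=5.67; Q3=5.67, Q1=11.33; dissipated=2.083
Op 5: CLOSE 2-1: Q_total=15.33, C_total=3.00, V=5.11; Q2=5.11, Q1=10.22; dissipated=0.926
Total dissipated: 27.009 μJ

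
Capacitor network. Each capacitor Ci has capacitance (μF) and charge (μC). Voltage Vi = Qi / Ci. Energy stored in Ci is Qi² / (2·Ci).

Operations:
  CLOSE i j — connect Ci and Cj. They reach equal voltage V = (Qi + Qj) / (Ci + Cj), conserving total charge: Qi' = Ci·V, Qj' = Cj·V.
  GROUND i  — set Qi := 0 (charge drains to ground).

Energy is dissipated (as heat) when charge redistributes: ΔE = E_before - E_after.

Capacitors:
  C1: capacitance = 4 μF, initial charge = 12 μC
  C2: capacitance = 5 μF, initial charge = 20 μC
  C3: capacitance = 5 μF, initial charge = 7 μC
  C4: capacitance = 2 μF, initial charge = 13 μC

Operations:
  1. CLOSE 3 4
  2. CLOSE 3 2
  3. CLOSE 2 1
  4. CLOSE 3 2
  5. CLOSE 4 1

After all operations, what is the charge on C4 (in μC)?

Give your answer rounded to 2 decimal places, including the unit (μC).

Initial: C1(4μF, Q=12μC, V=3.00V), C2(5μF, Q=20μC, V=4.00V), C3(5μF, Q=7μC, V=1.40V), C4(2μF, Q=13μC, V=6.50V)
Op 1: CLOSE 3-4: Q_total=20.00, C_total=7.00, V=2.86; Q3=14.29, Q4=5.71; dissipated=18.579
Op 2: CLOSE 3-2: Q_total=34.29, C_total=10.00, V=3.43; Q3=17.14, Q2=17.14; dissipated=1.633
Op 3: CLOSE 2-1: Q_total=29.14, C_total=9.00, V=3.24; Q2=16.19, Q1=12.95; dissipated=0.204
Op 4: CLOSE 3-2: Q_total=33.33, C_total=10.00, V=3.33; Q3=16.67, Q2=16.67; dissipated=0.045
Op 5: CLOSE 4-1: Q_total=18.67, C_total=6.00, V=3.11; Q4=6.22, Q1=12.44; dissipated=0.097
Final charges: Q1=12.44, Q2=16.67, Q3=16.67, Q4=6.22

Answer: 6.22 μC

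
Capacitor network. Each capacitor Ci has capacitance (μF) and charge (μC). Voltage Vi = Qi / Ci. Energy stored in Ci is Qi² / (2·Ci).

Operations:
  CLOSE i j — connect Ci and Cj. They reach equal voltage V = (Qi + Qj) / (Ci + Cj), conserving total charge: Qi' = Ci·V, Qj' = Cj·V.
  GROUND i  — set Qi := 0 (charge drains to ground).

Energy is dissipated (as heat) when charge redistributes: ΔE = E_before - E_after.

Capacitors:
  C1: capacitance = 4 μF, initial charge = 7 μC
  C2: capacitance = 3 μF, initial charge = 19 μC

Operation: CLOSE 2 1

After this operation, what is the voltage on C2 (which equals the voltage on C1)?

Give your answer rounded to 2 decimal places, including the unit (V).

Initial: C1(4μF, Q=7μC, V=1.75V), C2(3μF, Q=19μC, V=6.33V)
Op 1: CLOSE 2-1: Q_total=26.00, C_total=7.00, V=3.71; Q2=11.14, Q1=14.86; dissipated=18.006

Answer: 3.71 V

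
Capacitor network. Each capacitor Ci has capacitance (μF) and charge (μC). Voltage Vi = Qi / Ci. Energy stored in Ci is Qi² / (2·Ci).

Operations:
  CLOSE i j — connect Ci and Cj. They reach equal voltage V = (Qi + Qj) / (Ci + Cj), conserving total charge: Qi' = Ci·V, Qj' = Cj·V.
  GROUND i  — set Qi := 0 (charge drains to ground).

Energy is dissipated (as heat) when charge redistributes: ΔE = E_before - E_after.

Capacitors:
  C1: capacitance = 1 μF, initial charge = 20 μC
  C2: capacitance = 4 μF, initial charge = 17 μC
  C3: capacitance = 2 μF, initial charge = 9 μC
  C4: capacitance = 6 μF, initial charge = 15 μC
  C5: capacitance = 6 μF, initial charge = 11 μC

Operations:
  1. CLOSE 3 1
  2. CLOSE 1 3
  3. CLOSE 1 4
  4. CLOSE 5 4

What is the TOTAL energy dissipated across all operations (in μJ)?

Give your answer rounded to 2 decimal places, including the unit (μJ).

Answer: 106.38 μJ

Derivation:
Initial: C1(1μF, Q=20μC, V=20.00V), C2(4μF, Q=17μC, V=4.25V), C3(2μF, Q=9μC, V=4.50V), C4(6μF, Q=15μC, V=2.50V), C5(6μF, Q=11μC, V=1.83V)
Op 1: CLOSE 3-1: Q_total=29.00, C_total=3.00, V=9.67; Q3=19.33, Q1=9.67; dissipated=80.083
Op 2: CLOSE 1-3: Q_total=29.00, C_total=3.00, V=9.67; Q1=9.67, Q3=19.33; dissipated=0.000
Op 3: CLOSE 1-4: Q_total=24.67, C_total=7.00, V=3.52; Q1=3.52, Q4=21.14; dissipated=22.012
Op 4: CLOSE 5-4: Q_total=32.14, C_total=12.00, V=2.68; Q5=16.07, Q4=16.07; dissipated=4.287
Total dissipated: 106.382 μJ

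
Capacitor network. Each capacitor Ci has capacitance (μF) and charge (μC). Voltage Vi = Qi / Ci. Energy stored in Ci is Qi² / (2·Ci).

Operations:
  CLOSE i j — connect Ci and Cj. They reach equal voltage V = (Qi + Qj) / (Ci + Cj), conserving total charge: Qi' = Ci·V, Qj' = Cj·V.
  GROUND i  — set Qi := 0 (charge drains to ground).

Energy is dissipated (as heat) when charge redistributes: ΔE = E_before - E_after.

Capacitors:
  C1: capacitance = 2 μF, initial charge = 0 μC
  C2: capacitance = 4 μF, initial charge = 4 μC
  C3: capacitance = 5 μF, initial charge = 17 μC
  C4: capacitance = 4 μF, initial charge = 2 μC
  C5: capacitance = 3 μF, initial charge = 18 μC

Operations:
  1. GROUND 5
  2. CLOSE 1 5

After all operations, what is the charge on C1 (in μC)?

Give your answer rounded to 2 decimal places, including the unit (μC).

Answer: 0.00 μC

Derivation:
Initial: C1(2μF, Q=0μC, V=0.00V), C2(4μF, Q=4μC, V=1.00V), C3(5μF, Q=17μC, V=3.40V), C4(4μF, Q=2μC, V=0.50V), C5(3μF, Q=18μC, V=6.00V)
Op 1: GROUND 5: Q5=0; energy lost=54.000
Op 2: CLOSE 1-5: Q_total=0.00, C_total=5.00, V=0.00; Q1=0.00, Q5=0.00; dissipated=0.000
Final charges: Q1=0.00, Q2=4.00, Q3=17.00, Q4=2.00, Q5=0.00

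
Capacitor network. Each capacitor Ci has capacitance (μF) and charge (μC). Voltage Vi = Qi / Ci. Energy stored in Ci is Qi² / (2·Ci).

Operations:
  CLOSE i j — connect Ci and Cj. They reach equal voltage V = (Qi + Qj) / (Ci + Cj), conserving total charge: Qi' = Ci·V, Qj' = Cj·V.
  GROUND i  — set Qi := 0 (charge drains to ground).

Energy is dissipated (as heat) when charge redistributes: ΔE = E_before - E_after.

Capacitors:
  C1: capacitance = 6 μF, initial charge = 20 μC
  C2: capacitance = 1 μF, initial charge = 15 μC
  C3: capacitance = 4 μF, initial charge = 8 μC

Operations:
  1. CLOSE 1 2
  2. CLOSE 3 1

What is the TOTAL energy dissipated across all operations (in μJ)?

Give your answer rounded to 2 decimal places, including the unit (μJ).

Answer: 69.13 μJ

Derivation:
Initial: C1(6μF, Q=20μC, V=3.33V), C2(1μF, Q=15μC, V=15.00V), C3(4μF, Q=8μC, V=2.00V)
Op 1: CLOSE 1-2: Q_total=35.00, C_total=7.00, V=5.00; Q1=30.00, Q2=5.00; dissipated=58.333
Op 2: CLOSE 3-1: Q_total=38.00, C_total=10.00, V=3.80; Q3=15.20, Q1=22.80; dissipated=10.800
Total dissipated: 69.133 μJ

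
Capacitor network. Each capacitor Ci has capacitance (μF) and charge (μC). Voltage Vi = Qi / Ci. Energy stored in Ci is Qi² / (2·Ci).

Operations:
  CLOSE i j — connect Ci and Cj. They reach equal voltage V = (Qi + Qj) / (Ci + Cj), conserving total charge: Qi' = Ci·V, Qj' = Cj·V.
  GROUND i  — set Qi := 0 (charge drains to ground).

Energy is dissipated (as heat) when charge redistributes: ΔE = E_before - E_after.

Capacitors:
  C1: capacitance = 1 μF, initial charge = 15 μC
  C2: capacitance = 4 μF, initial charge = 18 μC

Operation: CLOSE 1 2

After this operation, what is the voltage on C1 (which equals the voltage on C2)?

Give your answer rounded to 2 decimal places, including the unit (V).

Initial: C1(1μF, Q=15μC, V=15.00V), C2(4μF, Q=18μC, V=4.50V)
Op 1: CLOSE 1-2: Q_total=33.00, C_total=5.00, V=6.60; Q1=6.60, Q2=26.40; dissipated=44.100

Answer: 6.60 V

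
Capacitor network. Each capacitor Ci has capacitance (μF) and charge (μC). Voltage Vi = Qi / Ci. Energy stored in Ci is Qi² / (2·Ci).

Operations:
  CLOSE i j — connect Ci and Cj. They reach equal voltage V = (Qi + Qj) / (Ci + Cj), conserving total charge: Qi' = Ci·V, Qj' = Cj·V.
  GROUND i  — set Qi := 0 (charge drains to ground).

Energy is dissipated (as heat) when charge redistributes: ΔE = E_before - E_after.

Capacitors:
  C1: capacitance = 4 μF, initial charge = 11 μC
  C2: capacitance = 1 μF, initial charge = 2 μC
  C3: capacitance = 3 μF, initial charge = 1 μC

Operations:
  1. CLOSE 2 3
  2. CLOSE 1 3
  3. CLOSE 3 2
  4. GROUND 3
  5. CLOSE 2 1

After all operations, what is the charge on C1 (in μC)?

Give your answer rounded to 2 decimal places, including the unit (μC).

Answer: 7.34 μC

Derivation:
Initial: C1(4μF, Q=11μC, V=2.75V), C2(1μF, Q=2μC, V=2.00V), C3(3μF, Q=1μC, V=0.33V)
Op 1: CLOSE 2-3: Q_total=3.00, C_total=4.00, V=0.75; Q2=0.75, Q3=2.25; dissipated=1.042
Op 2: CLOSE 1-3: Q_total=13.25, C_total=7.00, V=1.89; Q1=7.57, Q3=5.68; dissipated=3.429
Op 3: CLOSE 3-2: Q_total=6.43, C_total=4.00, V=1.61; Q3=4.82, Q2=1.61; dissipated=0.490
Op 4: GROUND 3: Q3=0; energy lost=3.874
Op 5: CLOSE 2-1: Q_total=9.18, C_total=5.00, V=1.84; Q2=1.84, Q1=7.34; dissipated=0.033
Final charges: Q1=7.34, Q2=1.84, Q3=0.00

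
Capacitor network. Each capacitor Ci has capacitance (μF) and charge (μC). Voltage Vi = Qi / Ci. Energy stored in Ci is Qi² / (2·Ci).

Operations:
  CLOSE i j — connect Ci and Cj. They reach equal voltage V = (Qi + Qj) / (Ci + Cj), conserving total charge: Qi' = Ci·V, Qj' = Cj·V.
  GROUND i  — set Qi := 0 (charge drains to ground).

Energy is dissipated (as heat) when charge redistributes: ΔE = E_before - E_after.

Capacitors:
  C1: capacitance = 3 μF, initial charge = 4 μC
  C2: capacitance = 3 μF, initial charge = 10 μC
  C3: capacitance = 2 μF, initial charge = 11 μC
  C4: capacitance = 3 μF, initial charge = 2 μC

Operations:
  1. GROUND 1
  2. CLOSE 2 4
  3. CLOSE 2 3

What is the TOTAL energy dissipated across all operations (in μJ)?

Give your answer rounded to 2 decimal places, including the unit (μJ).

Initial: C1(3μF, Q=4μC, V=1.33V), C2(3μF, Q=10μC, V=3.33V), C3(2μF, Q=11μC, V=5.50V), C4(3μF, Q=2μC, V=0.67V)
Op 1: GROUND 1: Q1=0; energy lost=2.667
Op 2: CLOSE 2-4: Q_total=12.00, C_total=6.00, V=2.00; Q2=6.00, Q4=6.00; dissipated=5.333
Op 3: CLOSE 2-3: Q_total=17.00, C_total=5.00, V=3.40; Q2=10.20, Q3=6.80; dissipated=7.350
Total dissipated: 15.350 μJ

Answer: 15.35 μJ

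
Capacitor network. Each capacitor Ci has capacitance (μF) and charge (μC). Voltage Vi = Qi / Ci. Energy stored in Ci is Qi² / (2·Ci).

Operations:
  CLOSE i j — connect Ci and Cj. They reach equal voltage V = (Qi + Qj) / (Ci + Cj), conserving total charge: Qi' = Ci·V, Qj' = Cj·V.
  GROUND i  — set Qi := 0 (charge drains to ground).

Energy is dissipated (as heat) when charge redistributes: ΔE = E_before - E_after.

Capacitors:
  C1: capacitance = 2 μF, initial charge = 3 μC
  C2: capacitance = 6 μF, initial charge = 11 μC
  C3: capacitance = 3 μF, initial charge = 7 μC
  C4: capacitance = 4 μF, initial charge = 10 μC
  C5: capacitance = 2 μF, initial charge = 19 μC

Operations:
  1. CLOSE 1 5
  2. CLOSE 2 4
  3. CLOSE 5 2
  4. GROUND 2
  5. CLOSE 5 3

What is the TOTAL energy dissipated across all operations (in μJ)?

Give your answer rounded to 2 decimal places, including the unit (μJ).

Answer: 67.54 μJ

Derivation:
Initial: C1(2μF, Q=3μC, V=1.50V), C2(6μF, Q=11μC, V=1.83V), C3(3μF, Q=7μC, V=2.33V), C4(4μF, Q=10μC, V=2.50V), C5(2μF, Q=19μC, V=9.50V)
Op 1: CLOSE 1-5: Q_total=22.00, C_total=4.00, V=5.50; Q1=11.00, Q5=11.00; dissipated=32.000
Op 2: CLOSE 2-4: Q_total=21.00, C_total=10.00, V=2.10; Q2=12.60, Q4=8.40; dissipated=0.533
Op 3: CLOSE 5-2: Q_total=23.60, C_total=8.00, V=2.95; Q5=5.90, Q2=17.70; dissipated=8.670
Op 4: GROUND 2: Q2=0; energy lost=26.108
Op 5: CLOSE 5-3: Q_total=12.90, C_total=5.00, V=2.58; Q5=5.16, Q3=7.74; dissipated=0.228
Total dissipated: 67.539 μJ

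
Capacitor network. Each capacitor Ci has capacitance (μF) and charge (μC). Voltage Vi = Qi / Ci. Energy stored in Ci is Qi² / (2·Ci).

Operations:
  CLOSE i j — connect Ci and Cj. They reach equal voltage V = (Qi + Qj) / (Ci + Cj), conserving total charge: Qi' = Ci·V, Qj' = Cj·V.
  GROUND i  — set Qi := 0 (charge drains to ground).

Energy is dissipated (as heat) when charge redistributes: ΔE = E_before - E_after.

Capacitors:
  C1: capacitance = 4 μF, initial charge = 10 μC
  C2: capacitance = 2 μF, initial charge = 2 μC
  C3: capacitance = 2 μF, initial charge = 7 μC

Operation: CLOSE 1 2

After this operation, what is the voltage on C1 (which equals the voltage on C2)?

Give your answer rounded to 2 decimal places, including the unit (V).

Initial: C1(4μF, Q=10μC, V=2.50V), C2(2μF, Q=2μC, V=1.00V), C3(2μF, Q=7μC, V=3.50V)
Op 1: CLOSE 1-2: Q_total=12.00, C_total=6.00, V=2.00; Q1=8.00, Q2=4.00; dissipated=1.500

Answer: 2.00 V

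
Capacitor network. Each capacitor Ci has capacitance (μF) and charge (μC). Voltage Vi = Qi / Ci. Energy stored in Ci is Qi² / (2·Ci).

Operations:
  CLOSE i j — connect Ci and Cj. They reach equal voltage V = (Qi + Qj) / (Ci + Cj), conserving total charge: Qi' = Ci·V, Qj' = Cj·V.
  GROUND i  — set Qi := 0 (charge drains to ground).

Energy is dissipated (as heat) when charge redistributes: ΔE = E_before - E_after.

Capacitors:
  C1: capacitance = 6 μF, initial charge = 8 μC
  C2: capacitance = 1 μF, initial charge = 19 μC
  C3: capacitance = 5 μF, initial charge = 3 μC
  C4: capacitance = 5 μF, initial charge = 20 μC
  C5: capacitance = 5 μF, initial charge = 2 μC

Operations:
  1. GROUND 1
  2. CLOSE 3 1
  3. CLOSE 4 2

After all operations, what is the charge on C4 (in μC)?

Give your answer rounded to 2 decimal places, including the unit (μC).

Answer: 32.50 μC

Derivation:
Initial: C1(6μF, Q=8μC, V=1.33V), C2(1μF, Q=19μC, V=19.00V), C3(5μF, Q=3μC, V=0.60V), C4(5μF, Q=20μC, V=4.00V), C5(5μF, Q=2μC, V=0.40V)
Op 1: GROUND 1: Q1=0; energy lost=5.333
Op 2: CLOSE 3-1: Q_total=3.00, C_total=11.00, V=0.27; Q3=1.36, Q1=1.64; dissipated=0.491
Op 3: CLOSE 4-2: Q_total=39.00, C_total=6.00, V=6.50; Q4=32.50, Q2=6.50; dissipated=93.750
Final charges: Q1=1.64, Q2=6.50, Q3=1.36, Q4=32.50, Q5=2.00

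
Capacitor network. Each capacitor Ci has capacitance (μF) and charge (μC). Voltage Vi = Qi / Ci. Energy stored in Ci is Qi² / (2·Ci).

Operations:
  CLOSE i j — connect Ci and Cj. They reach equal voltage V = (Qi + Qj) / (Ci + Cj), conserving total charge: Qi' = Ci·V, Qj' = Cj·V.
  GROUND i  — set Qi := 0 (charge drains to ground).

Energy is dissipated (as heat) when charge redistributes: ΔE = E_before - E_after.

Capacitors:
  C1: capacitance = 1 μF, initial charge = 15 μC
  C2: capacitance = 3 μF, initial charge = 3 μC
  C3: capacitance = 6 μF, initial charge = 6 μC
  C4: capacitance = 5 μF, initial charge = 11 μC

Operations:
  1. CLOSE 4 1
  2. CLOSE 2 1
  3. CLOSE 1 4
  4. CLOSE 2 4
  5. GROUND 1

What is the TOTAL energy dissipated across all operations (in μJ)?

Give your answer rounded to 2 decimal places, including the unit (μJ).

Answer: 86.78 μJ

Derivation:
Initial: C1(1μF, Q=15μC, V=15.00V), C2(3μF, Q=3μC, V=1.00V), C3(6μF, Q=6μC, V=1.00V), C4(5μF, Q=11μC, V=2.20V)
Op 1: CLOSE 4-1: Q_total=26.00, C_total=6.00, V=4.33; Q4=21.67, Q1=4.33; dissipated=68.267
Op 2: CLOSE 2-1: Q_total=7.33, C_total=4.00, V=1.83; Q2=5.50, Q1=1.83; dissipated=4.167
Op 3: CLOSE 1-4: Q_total=23.50, C_total=6.00, V=3.92; Q1=3.92, Q4=19.58; dissipated=2.604
Op 4: CLOSE 2-4: Q_total=25.08, C_total=8.00, V=3.14; Q2=9.41, Q4=15.68; dissipated=4.069
Op 5: GROUND 1: Q1=0; energy lost=7.670
Total dissipated: 86.777 μJ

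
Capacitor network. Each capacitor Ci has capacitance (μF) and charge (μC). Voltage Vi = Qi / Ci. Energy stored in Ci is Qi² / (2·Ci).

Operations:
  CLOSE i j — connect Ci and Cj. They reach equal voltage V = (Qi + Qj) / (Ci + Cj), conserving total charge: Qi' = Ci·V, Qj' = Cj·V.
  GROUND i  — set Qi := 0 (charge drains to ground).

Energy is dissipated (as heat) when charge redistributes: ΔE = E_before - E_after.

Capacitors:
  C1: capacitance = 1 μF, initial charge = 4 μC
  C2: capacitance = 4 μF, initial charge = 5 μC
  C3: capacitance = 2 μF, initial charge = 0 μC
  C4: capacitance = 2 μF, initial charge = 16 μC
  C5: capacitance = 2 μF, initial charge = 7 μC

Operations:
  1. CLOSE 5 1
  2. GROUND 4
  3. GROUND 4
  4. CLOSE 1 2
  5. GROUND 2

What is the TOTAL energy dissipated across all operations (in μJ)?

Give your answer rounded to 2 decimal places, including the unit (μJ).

Answer: 72.43 μJ

Derivation:
Initial: C1(1μF, Q=4μC, V=4.00V), C2(4μF, Q=5μC, V=1.25V), C3(2μF, Q=0μC, V=0.00V), C4(2μF, Q=16μC, V=8.00V), C5(2μF, Q=7μC, V=3.50V)
Op 1: CLOSE 5-1: Q_total=11.00, C_total=3.00, V=3.67; Q5=7.33, Q1=3.67; dissipated=0.083
Op 2: GROUND 4: Q4=0; energy lost=64.000
Op 3: GROUND 4: Q4=0; energy lost=0.000
Op 4: CLOSE 1-2: Q_total=8.67, C_total=5.00, V=1.73; Q1=1.73, Q2=6.93; dissipated=2.336
Op 5: GROUND 2: Q2=0; energy lost=6.009
Total dissipated: 72.428 μJ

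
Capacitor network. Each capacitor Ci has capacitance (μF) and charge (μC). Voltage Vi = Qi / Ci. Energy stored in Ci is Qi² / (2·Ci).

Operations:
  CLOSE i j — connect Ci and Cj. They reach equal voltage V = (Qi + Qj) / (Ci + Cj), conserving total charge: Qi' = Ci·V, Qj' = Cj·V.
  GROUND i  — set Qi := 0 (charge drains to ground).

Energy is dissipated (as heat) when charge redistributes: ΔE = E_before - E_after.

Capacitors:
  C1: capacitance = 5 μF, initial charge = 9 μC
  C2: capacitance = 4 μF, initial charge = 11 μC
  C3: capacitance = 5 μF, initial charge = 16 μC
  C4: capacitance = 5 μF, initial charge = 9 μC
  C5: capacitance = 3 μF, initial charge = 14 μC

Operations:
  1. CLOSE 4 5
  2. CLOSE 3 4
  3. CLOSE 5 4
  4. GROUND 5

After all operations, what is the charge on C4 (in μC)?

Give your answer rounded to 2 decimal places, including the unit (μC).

Answer: 14.88 μC

Derivation:
Initial: C1(5μF, Q=9μC, V=1.80V), C2(4μF, Q=11μC, V=2.75V), C3(5μF, Q=16μC, V=3.20V), C4(5μF, Q=9μC, V=1.80V), C5(3μF, Q=14μC, V=4.67V)
Op 1: CLOSE 4-5: Q_total=23.00, C_total=8.00, V=2.88; Q4=14.38, Q5=8.62; dissipated=7.704
Op 2: CLOSE 3-4: Q_total=30.38, C_total=10.00, V=3.04; Q3=15.19, Q4=15.19; dissipated=0.132
Op 3: CLOSE 5-4: Q_total=23.81, C_total=8.00, V=2.98; Q5=8.93, Q4=14.88; dissipated=0.025
Op 4: GROUND 5: Q5=0; energy lost=13.290
Final charges: Q1=9.00, Q2=11.00, Q3=15.19, Q4=14.88, Q5=0.00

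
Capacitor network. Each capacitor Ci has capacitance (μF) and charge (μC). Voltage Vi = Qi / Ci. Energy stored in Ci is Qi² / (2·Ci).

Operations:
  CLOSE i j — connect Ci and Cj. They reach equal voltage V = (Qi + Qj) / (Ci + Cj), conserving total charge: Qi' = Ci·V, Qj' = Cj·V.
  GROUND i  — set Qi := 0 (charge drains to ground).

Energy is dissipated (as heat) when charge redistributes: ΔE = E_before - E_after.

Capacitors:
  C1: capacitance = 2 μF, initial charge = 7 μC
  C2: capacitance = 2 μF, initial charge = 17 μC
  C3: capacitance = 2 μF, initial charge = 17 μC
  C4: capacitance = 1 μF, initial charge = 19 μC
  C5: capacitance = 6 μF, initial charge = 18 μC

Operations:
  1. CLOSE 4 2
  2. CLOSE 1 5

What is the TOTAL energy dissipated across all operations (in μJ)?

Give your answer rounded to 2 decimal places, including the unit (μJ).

Initial: C1(2μF, Q=7μC, V=3.50V), C2(2μF, Q=17μC, V=8.50V), C3(2μF, Q=17μC, V=8.50V), C4(1μF, Q=19μC, V=19.00V), C5(6μF, Q=18μC, V=3.00V)
Op 1: CLOSE 4-2: Q_total=36.00, C_total=3.00, V=12.00; Q4=12.00, Q2=24.00; dissipated=36.750
Op 2: CLOSE 1-5: Q_total=25.00, C_total=8.00, V=3.12; Q1=6.25, Q5=18.75; dissipated=0.188
Total dissipated: 36.938 μJ

Answer: 36.94 μJ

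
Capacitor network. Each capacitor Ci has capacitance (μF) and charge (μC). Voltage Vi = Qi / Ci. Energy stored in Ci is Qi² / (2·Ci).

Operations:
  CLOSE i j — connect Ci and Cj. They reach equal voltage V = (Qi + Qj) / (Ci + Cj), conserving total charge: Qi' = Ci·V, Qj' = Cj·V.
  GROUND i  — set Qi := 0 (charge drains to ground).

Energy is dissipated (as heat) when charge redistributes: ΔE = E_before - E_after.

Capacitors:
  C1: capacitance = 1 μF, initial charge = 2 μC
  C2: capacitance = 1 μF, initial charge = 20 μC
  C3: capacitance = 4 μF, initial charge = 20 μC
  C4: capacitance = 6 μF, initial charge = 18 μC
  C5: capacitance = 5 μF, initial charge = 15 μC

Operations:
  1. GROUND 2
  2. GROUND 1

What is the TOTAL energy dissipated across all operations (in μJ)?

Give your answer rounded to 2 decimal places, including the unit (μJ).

Initial: C1(1μF, Q=2μC, V=2.00V), C2(1μF, Q=20μC, V=20.00V), C3(4μF, Q=20μC, V=5.00V), C4(6μF, Q=18μC, V=3.00V), C5(5μF, Q=15μC, V=3.00V)
Op 1: GROUND 2: Q2=0; energy lost=200.000
Op 2: GROUND 1: Q1=0; energy lost=2.000
Total dissipated: 202.000 μJ

Answer: 202.00 μJ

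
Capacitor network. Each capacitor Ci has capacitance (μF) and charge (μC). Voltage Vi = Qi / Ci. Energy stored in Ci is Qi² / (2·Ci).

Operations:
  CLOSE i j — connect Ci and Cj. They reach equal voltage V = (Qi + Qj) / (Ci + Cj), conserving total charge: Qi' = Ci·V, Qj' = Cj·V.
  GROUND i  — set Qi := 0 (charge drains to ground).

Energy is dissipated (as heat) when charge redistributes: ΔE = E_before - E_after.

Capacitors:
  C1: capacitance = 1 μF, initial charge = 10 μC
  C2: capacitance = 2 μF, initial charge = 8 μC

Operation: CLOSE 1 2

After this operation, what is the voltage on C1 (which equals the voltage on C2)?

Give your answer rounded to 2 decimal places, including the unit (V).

Initial: C1(1μF, Q=10μC, V=10.00V), C2(2μF, Q=8μC, V=4.00V)
Op 1: CLOSE 1-2: Q_total=18.00, C_total=3.00, V=6.00; Q1=6.00, Q2=12.00; dissipated=12.000

Answer: 6.00 V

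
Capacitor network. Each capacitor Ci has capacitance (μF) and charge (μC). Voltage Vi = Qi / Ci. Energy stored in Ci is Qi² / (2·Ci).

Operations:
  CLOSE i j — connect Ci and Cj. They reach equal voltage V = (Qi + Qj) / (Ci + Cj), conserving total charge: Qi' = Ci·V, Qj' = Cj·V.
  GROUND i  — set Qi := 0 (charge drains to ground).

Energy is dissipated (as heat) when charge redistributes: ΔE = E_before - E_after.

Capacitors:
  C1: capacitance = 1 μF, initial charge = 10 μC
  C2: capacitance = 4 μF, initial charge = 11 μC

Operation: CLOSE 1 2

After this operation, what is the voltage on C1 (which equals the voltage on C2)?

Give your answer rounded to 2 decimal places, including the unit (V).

Answer: 4.20 V

Derivation:
Initial: C1(1μF, Q=10μC, V=10.00V), C2(4μF, Q=11μC, V=2.75V)
Op 1: CLOSE 1-2: Q_total=21.00, C_total=5.00, V=4.20; Q1=4.20, Q2=16.80; dissipated=21.025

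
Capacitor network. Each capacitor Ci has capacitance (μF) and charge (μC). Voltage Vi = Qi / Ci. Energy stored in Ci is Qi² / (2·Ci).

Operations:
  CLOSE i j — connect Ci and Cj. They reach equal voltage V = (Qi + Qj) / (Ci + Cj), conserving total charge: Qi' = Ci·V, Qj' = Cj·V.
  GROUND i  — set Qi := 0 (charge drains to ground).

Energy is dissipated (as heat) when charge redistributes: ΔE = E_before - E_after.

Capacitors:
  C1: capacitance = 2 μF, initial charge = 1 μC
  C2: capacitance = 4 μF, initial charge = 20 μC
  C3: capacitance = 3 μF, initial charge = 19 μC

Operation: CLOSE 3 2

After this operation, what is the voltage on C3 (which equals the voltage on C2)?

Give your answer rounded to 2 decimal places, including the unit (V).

Initial: C1(2μF, Q=1μC, V=0.50V), C2(4μF, Q=20μC, V=5.00V), C3(3μF, Q=19μC, V=6.33V)
Op 1: CLOSE 3-2: Q_total=39.00, C_total=7.00, V=5.57; Q3=16.71, Q2=22.29; dissipated=1.524

Answer: 5.57 V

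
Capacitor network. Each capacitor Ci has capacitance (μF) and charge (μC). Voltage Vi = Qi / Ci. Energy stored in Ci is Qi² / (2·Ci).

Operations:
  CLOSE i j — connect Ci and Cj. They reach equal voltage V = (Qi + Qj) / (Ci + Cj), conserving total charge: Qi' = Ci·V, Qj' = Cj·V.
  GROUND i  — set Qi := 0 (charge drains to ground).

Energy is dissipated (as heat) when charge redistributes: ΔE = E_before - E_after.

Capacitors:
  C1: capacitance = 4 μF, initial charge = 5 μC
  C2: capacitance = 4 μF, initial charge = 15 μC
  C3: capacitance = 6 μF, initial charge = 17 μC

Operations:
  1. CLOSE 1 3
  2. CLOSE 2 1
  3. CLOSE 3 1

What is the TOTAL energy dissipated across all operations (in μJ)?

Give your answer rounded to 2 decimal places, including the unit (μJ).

Answer: 6.13 μJ

Derivation:
Initial: C1(4μF, Q=5μC, V=1.25V), C2(4μF, Q=15μC, V=3.75V), C3(6μF, Q=17μC, V=2.83V)
Op 1: CLOSE 1-3: Q_total=22.00, C_total=10.00, V=2.20; Q1=8.80, Q3=13.20; dissipated=3.008
Op 2: CLOSE 2-1: Q_total=23.80, C_total=8.00, V=2.98; Q2=11.90, Q1=11.90; dissipated=2.402
Op 3: CLOSE 3-1: Q_total=25.10, C_total=10.00, V=2.51; Q3=15.06, Q1=10.04; dissipated=0.721
Total dissipated: 6.132 μJ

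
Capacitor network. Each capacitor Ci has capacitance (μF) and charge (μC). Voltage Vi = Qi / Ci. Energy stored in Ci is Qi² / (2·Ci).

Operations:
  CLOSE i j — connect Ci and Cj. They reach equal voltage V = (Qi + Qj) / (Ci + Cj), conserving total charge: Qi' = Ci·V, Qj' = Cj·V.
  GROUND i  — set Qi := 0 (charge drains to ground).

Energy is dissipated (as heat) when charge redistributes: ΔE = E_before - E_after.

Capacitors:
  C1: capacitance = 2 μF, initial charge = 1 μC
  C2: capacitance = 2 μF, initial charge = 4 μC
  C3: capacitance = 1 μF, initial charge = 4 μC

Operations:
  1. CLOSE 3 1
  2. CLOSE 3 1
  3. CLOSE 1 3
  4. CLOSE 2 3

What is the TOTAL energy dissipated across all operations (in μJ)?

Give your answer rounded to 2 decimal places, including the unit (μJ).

Answer: 4.12 μJ

Derivation:
Initial: C1(2μF, Q=1μC, V=0.50V), C2(2μF, Q=4μC, V=2.00V), C3(1μF, Q=4μC, V=4.00V)
Op 1: CLOSE 3-1: Q_total=5.00, C_total=3.00, V=1.67; Q3=1.67, Q1=3.33; dissipated=4.083
Op 2: CLOSE 3-1: Q_total=5.00, C_total=3.00, V=1.67; Q3=1.67, Q1=3.33; dissipated=0.000
Op 3: CLOSE 1-3: Q_total=5.00, C_total=3.00, V=1.67; Q1=3.33, Q3=1.67; dissipated=0.000
Op 4: CLOSE 2-3: Q_total=5.67, C_total=3.00, V=1.89; Q2=3.78, Q3=1.89; dissipated=0.037
Total dissipated: 4.120 μJ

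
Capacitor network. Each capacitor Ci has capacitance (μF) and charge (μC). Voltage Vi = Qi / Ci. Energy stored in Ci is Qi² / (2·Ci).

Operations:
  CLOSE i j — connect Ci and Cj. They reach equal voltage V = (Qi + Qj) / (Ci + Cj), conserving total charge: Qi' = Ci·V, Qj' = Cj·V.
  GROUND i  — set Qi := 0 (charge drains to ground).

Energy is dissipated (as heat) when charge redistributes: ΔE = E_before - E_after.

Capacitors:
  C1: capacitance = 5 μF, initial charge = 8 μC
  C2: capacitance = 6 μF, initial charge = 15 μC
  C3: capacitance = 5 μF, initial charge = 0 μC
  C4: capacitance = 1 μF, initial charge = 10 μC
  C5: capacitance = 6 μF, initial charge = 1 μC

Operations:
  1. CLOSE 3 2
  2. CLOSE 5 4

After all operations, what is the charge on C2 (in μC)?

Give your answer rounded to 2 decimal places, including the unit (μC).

Answer: 8.18 μC

Derivation:
Initial: C1(5μF, Q=8μC, V=1.60V), C2(6μF, Q=15μC, V=2.50V), C3(5μF, Q=0μC, V=0.00V), C4(1μF, Q=10μC, V=10.00V), C5(6μF, Q=1μC, V=0.17V)
Op 1: CLOSE 3-2: Q_total=15.00, C_total=11.00, V=1.36; Q3=6.82, Q2=8.18; dissipated=8.523
Op 2: CLOSE 5-4: Q_total=11.00, C_total=7.00, V=1.57; Q5=9.43, Q4=1.57; dissipated=41.440
Final charges: Q1=8.00, Q2=8.18, Q3=6.82, Q4=1.57, Q5=9.43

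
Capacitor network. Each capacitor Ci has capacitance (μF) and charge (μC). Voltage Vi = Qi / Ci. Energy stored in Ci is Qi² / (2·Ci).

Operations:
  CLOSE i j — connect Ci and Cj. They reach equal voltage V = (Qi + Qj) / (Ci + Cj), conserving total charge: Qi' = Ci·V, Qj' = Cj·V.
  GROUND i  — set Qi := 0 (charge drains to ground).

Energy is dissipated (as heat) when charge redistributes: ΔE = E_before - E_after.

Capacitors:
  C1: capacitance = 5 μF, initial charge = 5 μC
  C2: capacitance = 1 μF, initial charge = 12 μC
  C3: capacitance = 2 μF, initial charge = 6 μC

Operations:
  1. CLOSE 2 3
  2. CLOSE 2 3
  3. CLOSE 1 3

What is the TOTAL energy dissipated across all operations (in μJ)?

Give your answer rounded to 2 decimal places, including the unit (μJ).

Initial: C1(5μF, Q=5μC, V=1.00V), C2(1μF, Q=12μC, V=12.00V), C3(2μF, Q=6μC, V=3.00V)
Op 1: CLOSE 2-3: Q_total=18.00, C_total=3.00, V=6.00; Q2=6.00, Q3=12.00; dissipated=27.000
Op 2: CLOSE 2-3: Q_total=18.00, C_total=3.00, V=6.00; Q2=6.00, Q3=12.00; dissipated=0.000
Op 3: CLOSE 1-3: Q_total=17.00, C_total=7.00, V=2.43; Q1=12.14, Q3=4.86; dissipated=17.857
Total dissipated: 44.857 μJ

Answer: 44.86 μJ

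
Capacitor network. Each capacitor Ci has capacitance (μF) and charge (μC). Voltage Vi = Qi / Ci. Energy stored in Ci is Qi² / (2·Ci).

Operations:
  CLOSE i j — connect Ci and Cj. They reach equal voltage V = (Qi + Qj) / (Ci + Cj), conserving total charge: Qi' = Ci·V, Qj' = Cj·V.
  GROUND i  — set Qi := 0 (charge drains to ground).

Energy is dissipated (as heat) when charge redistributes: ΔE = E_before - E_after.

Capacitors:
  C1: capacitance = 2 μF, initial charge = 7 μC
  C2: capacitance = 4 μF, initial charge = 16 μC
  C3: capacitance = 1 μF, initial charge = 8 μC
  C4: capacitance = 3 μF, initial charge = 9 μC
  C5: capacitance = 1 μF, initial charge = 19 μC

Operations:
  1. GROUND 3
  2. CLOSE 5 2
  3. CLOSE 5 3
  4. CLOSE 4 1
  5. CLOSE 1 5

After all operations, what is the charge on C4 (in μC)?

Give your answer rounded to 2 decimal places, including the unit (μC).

Answer: 9.60 μC

Derivation:
Initial: C1(2μF, Q=7μC, V=3.50V), C2(4μF, Q=16μC, V=4.00V), C3(1μF, Q=8μC, V=8.00V), C4(3μF, Q=9μC, V=3.00V), C5(1μF, Q=19μC, V=19.00V)
Op 1: GROUND 3: Q3=0; energy lost=32.000
Op 2: CLOSE 5-2: Q_total=35.00, C_total=5.00, V=7.00; Q5=7.00, Q2=28.00; dissipated=90.000
Op 3: CLOSE 5-3: Q_total=7.00, C_total=2.00, V=3.50; Q5=3.50, Q3=3.50; dissipated=12.250
Op 4: CLOSE 4-1: Q_total=16.00, C_total=5.00, V=3.20; Q4=9.60, Q1=6.40; dissipated=0.150
Op 5: CLOSE 1-5: Q_total=9.90, C_total=3.00, V=3.30; Q1=6.60, Q5=3.30; dissipated=0.030
Final charges: Q1=6.60, Q2=28.00, Q3=3.50, Q4=9.60, Q5=3.30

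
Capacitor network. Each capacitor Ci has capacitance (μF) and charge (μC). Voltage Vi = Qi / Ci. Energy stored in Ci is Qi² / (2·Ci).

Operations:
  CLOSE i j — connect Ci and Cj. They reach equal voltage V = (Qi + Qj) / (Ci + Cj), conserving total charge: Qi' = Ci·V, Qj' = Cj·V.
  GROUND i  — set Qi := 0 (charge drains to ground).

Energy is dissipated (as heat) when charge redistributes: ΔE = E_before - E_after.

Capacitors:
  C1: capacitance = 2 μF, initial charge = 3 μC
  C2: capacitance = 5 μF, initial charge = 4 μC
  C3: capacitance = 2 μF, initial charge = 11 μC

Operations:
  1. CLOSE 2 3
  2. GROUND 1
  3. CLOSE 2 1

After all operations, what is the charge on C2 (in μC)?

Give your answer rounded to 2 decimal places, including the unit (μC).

Initial: C1(2μF, Q=3μC, V=1.50V), C2(5μF, Q=4μC, V=0.80V), C3(2μF, Q=11μC, V=5.50V)
Op 1: CLOSE 2-3: Q_total=15.00, C_total=7.00, V=2.14; Q2=10.71, Q3=4.29; dissipated=15.779
Op 2: GROUND 1: Q1=0; energy lost=2.250
Op 3: CLOSE 2-1: Q_total=10.71, C_total=7.00, V=1.53; Q2=7.65, Q1=3.06; dissipated=3.280
Final charges: Q1=3.06, Q2=7.65, Q3=4.29

Answer: 7.65 μC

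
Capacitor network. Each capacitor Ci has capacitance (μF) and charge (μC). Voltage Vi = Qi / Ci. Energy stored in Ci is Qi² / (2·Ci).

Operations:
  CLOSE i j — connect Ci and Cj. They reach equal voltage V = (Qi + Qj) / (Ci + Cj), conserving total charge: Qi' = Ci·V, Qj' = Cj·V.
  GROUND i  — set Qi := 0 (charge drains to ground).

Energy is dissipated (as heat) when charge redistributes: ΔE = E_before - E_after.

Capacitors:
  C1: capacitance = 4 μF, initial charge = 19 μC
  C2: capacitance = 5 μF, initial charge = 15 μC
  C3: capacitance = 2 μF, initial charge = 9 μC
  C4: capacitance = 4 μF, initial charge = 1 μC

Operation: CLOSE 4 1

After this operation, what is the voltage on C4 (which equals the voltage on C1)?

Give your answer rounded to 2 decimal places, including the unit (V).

Initial: C1(4μF, Q=19μC, V=4.75V), C2(5μF, Q=15μC, V=3.00V), C3(2μF, Q=9μC, V=4.50V), C4(4μF, Q=1μC, V=0.25V)
Op 1: CLOSE 4-1: Q_total=20.00, C_total=8.00, V=2.50; Q4=10.00, Q1=10.00; dissipated=20.250

Answer: 2.50 V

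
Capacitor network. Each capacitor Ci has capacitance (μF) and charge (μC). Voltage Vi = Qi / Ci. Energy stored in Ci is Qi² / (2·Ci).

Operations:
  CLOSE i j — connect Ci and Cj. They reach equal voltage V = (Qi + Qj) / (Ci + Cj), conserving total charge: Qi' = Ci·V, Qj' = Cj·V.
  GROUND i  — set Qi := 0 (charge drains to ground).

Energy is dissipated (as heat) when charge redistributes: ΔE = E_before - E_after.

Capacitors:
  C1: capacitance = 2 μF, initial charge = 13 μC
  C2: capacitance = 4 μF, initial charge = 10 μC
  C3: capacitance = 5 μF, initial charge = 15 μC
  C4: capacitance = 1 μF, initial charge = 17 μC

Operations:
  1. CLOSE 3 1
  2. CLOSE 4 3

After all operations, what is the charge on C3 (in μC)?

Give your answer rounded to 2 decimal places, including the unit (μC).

Initial: C1(2μF, Q=13μC, V=6.50V), C2(4μF, Q=10μC, V=2.50V), C3(5μF, Q=15μC, V=3.00V), C4(1μF, Q=17μC, V=17.00V)
Op 1: CLOSE 3-1: Q_total=28.00, C_total=7.00, V=4.00; Q3=20.00, Q1=8.00; dissipated=8.750
Op 2: CLOSE 4-3: Q_total=37.00, C_total=6.00, V=6.17; Q4=6.17, Q3=30.83; dissipated=70.417
Final charges: Q1=8.00, Q2=10.00, Q3=30.83, Q4=6.17

Answer: 30.83 μC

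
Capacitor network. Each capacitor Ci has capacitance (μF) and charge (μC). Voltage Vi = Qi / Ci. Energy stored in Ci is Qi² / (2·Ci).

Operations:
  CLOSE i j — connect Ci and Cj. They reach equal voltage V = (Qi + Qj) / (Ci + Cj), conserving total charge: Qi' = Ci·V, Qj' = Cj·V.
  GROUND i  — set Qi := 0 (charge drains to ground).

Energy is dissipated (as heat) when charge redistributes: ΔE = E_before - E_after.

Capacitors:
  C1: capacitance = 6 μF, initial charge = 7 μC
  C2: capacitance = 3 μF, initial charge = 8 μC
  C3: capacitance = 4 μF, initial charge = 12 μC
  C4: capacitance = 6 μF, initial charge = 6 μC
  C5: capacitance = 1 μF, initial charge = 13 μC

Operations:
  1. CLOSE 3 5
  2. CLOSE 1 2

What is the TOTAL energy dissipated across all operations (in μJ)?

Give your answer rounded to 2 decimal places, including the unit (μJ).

Initial: C1(6μF, Q=7μC, V=1.17V), C2(3μF, Q=8μC, V=2.67V), C3(4μF, Q=12μC, V=3.00V), C4(6μF, Q=6μC, V=1.00V), C5(1μF, Q=13μC, V=13.00V)
Op 1: CLOSE 3-5: Q_total=25.00, C_total=5.00, V=5.00; Q3=20.00, Q5=5.00; dissipated=40.000
Op 2: CLOSE 1-2: Q_total=15.00, C_total=9.00, V=1.67; Q1=10.00, Q2=5.00; dissipated=2.250
Total dissipated: 42.250 μJ

Answer: 42.25 μJ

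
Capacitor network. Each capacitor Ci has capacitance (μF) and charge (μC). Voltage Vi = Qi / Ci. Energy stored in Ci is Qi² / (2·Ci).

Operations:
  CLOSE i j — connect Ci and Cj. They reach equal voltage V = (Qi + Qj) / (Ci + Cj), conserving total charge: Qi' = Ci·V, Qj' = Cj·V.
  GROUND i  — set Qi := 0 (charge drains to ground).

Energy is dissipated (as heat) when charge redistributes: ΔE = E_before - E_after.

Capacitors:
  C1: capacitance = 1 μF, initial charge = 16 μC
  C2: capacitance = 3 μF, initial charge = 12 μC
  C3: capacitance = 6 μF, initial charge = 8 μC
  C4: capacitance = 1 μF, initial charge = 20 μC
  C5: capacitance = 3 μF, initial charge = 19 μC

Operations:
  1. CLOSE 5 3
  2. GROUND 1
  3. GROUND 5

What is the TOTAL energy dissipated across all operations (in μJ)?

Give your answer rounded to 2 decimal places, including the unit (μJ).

Answer: 166.50 μJ

Derivation:
Initial: C1(1μF, Q=16μC, V=16.00V), C2(3μF, Q=12μC, V=4.00V), C3(6μF, Q=8μC, V=1.33V), C4(1μF, Q=20μC, V=20.00V), C5(3μF, Q=19μC, V=6.33V)
Op 1: CLOSE 5-3: Q_total=27.00, C_total=9.00, V=3.00; Q5=9.00, Q3=18.00; dissipated=25.000
Op 2: GROUND 1: Q1=0; energy lost=128.000
Op 3: GROUND 5: Q5=0; energy lost=13.500
Total dissipated: 166.500 μJ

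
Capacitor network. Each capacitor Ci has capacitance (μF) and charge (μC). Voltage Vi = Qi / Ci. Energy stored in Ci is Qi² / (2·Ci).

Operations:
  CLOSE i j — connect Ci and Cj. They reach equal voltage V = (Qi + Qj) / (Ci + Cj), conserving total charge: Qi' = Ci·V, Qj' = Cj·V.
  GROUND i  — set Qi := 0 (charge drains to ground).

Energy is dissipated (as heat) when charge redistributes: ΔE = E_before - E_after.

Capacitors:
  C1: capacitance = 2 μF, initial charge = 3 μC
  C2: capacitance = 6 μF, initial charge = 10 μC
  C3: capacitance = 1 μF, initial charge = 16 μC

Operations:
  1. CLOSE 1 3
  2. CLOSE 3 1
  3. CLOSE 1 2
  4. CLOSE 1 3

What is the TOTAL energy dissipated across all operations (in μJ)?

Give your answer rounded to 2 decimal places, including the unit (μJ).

Initial: C1(2μF, Q=3μC, V=1.50V), C2(6μF, Q=10μC, V=1.67V), C3(1μF, Q=16μC, V=16.00V)
Op 1: CLOSE 1-3: Q_total=19.00, C_total=3.00, V=6.33; Q1=12.67, Q3=6.33; dissipated=70.083
Op 2: CLOSE 3-1: Q_total=19.00, C_total=3.00, V=6.33; Q3=6.33, Q1=12.67; dissipated=0.000
Op 3: CLOSE 1-2: Q_total=22.67, C_total=8.00, V=2.83; Q1=5.67, Q2=17.00; dissipated=16.333
Op 4: CLOSE 1-3: Q_total=12.00, C_total=3.00, V=4.00; Q1=8.00, Q3=4.00; dissipated=4.083
Total dissipated: 90.500 μJ

Answer: 90.50 μJ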